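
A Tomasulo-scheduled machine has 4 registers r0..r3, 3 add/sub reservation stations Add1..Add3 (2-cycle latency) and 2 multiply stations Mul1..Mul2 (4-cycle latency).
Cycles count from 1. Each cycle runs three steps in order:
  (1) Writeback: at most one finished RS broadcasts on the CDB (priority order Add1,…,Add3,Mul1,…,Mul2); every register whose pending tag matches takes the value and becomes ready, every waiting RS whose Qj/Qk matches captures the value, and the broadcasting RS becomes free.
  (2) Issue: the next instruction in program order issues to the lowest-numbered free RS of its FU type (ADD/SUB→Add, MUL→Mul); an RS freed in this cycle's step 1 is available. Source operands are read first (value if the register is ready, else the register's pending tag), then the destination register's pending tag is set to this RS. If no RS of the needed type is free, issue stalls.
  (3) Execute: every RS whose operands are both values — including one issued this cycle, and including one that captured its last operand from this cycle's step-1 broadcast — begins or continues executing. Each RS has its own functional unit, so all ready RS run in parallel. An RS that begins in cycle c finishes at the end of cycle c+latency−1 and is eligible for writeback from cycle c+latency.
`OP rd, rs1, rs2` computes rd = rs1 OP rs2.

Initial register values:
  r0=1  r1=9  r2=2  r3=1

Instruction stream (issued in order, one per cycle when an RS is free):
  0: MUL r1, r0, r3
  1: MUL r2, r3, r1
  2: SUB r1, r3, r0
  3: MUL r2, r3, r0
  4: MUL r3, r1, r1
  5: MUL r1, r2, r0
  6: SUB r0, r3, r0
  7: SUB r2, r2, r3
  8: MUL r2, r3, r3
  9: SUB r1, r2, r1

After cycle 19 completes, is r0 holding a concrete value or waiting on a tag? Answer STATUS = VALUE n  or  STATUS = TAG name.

c1: issue MUL r1<-Mul1 | r0:1,r1:Mul1,r2:2,r3:1
c2: issue MUL r2<-Mul2 | r0:1,r1:Mul1,r2:Mul2,r3:1
c3: issue SUB r1<-Add1 | r0:1,r1:Add1,r2:Mul2,r3:1
c4: stall | r0:1,r1:Add1,r2:Mul2,r3:1
c5: CDB Add1=0; stall | r0:1,r1:0,r2:Mul2,r3:1
c6: CDB Mul1=1; issue MUL r2<-Mul1 | r0:1,r1:0,r2:Mul1,r3:1
c7: stall | r0:1,r1:0,r2:Mul1,r3:1
c8: stall | r0:1,r1:0,r2:Mul1,r3:1
c9: stall | r0:1,r1:0,r2:Mul1,r3:1
c10: CDB Mul1=1; issue MUL r3<-Mul1 | r0:1,r1:0,r2:1,r3:Mul1
c11: CDB Mul2=1; issue MUL r1<-Mul2 | r0:1,r1:Mul2,r2:1,r3:Mul1
c12: issue SUB r0<-Add1 | r0:Add1,r1:Mul2,r2:1,r3:Mul1
c13: issue SUB r2<-Add2 | r0:Add1,r1:Mul2,r2:Add2,r3:Mul1
c14: CDB Mul1=0; issue MUL r2<-Mul1 | r0:Add1,r1:Mul2,r2:Mul1,r3:0
c15: CDB Mul2=1; issue SUB r1<-Add3 | r0:Add1,r1:Add3,r2:Mul1,r3:0
c16: CDB Add1=-1 | r0:-1,r1:Add3,r2:Mul1,r3:0
c17: CDB Add2=1 | r0:-1,r1:Add3,r2:Mul1,r3:0
c18: CDB Mul1=0 | r0:-1,r1:Add3,r2:0,r3:0
c19: - | r0:-1,r1:Add3,r2:0,r3:0

STATUS = VALUE -1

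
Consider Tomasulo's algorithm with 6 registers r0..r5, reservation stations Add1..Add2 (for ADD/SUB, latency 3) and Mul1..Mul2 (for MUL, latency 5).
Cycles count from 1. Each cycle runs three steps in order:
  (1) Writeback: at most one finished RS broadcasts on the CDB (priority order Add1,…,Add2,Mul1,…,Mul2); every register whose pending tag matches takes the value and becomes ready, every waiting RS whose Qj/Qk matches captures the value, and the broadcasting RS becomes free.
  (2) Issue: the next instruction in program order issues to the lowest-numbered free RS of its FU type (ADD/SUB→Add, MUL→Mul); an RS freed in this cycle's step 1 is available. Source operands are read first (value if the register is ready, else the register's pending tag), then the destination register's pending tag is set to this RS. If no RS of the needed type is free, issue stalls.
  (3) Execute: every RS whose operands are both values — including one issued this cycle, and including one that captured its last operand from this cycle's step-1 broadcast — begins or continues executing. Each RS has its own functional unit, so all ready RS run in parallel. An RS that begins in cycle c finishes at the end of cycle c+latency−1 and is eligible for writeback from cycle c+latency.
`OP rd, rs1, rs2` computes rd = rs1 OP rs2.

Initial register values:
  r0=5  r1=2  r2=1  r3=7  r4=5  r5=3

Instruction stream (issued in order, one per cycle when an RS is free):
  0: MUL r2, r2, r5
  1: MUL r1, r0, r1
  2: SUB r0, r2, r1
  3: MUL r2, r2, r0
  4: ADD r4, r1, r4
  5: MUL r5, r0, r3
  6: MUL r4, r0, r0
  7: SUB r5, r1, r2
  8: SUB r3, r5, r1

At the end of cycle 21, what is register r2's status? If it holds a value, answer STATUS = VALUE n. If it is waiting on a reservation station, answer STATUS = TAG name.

STATUS = VALUE -21

c1: issue MUL r2<-Mul1 | r0:5,r1:2,r2:Mul1,r3:7,r4:5,r5:3
c2: issue MUL r1<-Mul2 | r0:5,r1:Mul2,r2:Mul1,r3:7,r4:5,r5:3
c3: issue SUB r0<-Add1 | r0:Add1,r1:Mul2,r2:Mul1,r3:7,r4:5,r5:3
c4: stall | r0:Add1,r1:Mul2,r2:Mul1,r3:7,r4:5,r5:3
c5: stall | r0:Add1,r1:Mul2,r2:Mul1,r3:7,r4:5,r5:3
c6: CDB Mul1=3; issue MUL r2<-Mul1 | r0:Add1,r1:Mul2,r2:Mul1,r3:7,r4:5,r5:3
c7: CDB Mul2=10; issue ADD r4<-Add2 | r0:Add1,r1:10,r2:Mul1,r3:7,r4:Add2,r5:3
c8: issue MUL r5<-Mul2 | r0:Add1,r1:10,r2:Mul1,r3:7,r4:Add2,r5:Mul2
c9: stall | r0:Add1,r1:10,r2:Mul1,r3:7,r4:Add2,r5:Mul2
c10: CDB Add1=-7; stall | r0:-7,r1:10,r2:Mul1,r3:7,r4:Add2,r5:Mul2
c11: CDB Add2=15; stall | r0:-7,r1:10,r2:Mul1,r3:7,r4:15,r5:Mul2
c12: stall | r0:-7,r1:10,r2:Mul1,r3:7,r4:15,r5:Mul2
c13: stall | r0:-7,r1:10,r2:Mul1,r3:7,r4:15,r5:Mul2
c14: stall | r0:-7,r1:10,r2:Mul1,r3:7,r4:15,r5:Mul2
c15: CDB Mul1=-21; issue MUL r4<-Mul1 | r0:-7,r1:10,r2:-21,r3:7,r4:Mul1,r5:Mul2
c16: CDB Mul2=-49; issue SUB r5<-Add1 | r0:-7,r1:10,r2:-21,r3:7,r4:Mul1,r5:Add1
c17: issue SUB r3<-Add2 | r0:-7,r1:10,r2:-21,r3:Add2,r4:Mul1,r5:Add1
c18: - | r0:-7,r1:10,r2:-21,r3:Add2,r4:Mul1,r5:Add1
c19: CDB Add1=31 | r0:-7,r1:10,r2:-21,r3:Add2,r4:Mul1,r5:31
c20: CDB Mul1=49 | r0:-7,r1:10,r2:-21,r3:Add2,r4:49,r5:31
c21: - | r0:-7,r1:10,r2:-21,r3:Add2,r4:49,r5:31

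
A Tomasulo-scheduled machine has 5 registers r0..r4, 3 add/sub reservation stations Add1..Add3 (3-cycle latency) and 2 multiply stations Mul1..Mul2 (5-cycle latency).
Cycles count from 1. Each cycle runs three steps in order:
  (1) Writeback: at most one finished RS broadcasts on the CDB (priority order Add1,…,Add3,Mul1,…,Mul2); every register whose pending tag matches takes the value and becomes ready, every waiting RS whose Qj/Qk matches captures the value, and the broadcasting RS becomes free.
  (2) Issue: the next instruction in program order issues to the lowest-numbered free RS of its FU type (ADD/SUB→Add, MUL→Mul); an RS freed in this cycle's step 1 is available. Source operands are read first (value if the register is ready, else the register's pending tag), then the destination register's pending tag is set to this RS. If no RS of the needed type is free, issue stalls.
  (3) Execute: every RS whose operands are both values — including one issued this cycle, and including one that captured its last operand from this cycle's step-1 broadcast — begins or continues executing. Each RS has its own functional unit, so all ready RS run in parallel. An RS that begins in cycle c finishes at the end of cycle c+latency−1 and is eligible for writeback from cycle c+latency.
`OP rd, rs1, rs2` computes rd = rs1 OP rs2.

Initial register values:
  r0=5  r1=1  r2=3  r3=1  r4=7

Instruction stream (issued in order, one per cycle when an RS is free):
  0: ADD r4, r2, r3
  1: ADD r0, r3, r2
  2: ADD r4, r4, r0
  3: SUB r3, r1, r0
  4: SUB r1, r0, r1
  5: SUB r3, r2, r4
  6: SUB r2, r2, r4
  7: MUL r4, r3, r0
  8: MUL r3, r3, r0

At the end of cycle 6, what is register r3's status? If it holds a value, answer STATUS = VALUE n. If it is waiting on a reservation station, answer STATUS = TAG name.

  c1: issue ADD r4<-Add1  regs: r0:5,r1:1,r2:3,r3:1,r4:Add1
  c2: issue ADD r0<-Add2  regs: r0:Add2,r1:1,r2:3,r3:1,r4:Add1
  c3: issue ADD r4<-Add3  regs: r0:Add2,r1:1,r2:3,r3:1,r4:Add3
  c4: CDB Add1=4; issue SUB r3<-Add1  regs: r0:Add2,r1:1,r2:3,r3:Add1,r4:Add3
  c5: CDB Add2=4; issue SUB r1<-Add2  regs: r0:4,r1:Add2,r2:3,r3:Add1,r4:Add3
  c6: stall  regs: r0:4,r1:Add2,r2:3,r3:Add1,r4:Add3

STATUS = TAG Add1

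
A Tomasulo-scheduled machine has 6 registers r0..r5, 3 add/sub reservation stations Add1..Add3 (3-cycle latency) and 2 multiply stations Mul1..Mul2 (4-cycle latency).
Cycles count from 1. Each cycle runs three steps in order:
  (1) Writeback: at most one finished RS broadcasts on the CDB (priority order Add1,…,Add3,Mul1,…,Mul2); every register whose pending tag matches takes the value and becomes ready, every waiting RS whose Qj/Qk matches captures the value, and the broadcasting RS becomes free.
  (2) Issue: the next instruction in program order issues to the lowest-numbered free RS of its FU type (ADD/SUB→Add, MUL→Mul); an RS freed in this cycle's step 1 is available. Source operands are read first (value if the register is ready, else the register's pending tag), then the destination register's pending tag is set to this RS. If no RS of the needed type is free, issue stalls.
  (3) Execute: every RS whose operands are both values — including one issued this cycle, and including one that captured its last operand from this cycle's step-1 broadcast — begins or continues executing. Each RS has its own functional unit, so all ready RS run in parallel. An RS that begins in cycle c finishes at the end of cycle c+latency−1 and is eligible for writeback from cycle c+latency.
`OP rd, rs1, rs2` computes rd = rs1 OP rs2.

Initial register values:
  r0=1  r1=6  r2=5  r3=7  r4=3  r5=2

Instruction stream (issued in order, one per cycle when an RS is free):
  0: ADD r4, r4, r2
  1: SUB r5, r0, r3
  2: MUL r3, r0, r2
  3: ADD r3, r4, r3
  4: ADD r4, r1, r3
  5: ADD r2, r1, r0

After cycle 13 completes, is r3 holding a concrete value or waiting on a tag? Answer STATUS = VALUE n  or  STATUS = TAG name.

STATUS = VALUE 13

c1: issue ADD r4<-Add1 | r0:1,r1:6,r2:5,r3:7,r4:Add1,r5:2
c2: issue SUB r5<-Add2 | r0:1,r1:6,r2:5,r3:7,r4:Add1,r5:Add2
c3: issue MUL r3<-Mul1 | r0:1,r1:6,r2:5,r3:Mul1,r4:Add1,r5:Add2
c4: CDB Add1=8; issue ADD r3<-Add1 | r0:1,r1:6,r2:5,r3:Add1,r4:8,r5:Add2
c5: CDB Add2=-6; issue ADD r4<-Add2 | r0:1,r1:6,r2:5,r3:Add1,r4:Add2,r5:-6
c6: issue ADD r2<-Add3 | r0:1,r1:6,r2:Add3,r3:Add1,r4:Add2,r5:-6
c7: CDB Mul1=5 | r0:1,r1:6,r2:Add3,r3:Add1,r4:Add2,r5:-6
c8: - | r0:1,r1:6,r2:Add3,r3:Add1,r4:Add2,r5:-6
c9: CDB Add3=7 | r0:1,r1:6,r2:7,r3:Add1,r4:Add2,r5:-6
c10: CDB Add1=13 | r0:1,r1:6,r2:7,r3:13,r4:Add2,r5:-6
c11: - | r0:1,r1:6,r2:7,r3:13,r4:Add2,r5:-6
c12: - | r0:1,r1:6,r2:7,r3:13,r4:Add2,r5:-6
c13: CDB Add2=19 | r0:1,r1:6,r2:7,r3:13,r4:19,r5:-6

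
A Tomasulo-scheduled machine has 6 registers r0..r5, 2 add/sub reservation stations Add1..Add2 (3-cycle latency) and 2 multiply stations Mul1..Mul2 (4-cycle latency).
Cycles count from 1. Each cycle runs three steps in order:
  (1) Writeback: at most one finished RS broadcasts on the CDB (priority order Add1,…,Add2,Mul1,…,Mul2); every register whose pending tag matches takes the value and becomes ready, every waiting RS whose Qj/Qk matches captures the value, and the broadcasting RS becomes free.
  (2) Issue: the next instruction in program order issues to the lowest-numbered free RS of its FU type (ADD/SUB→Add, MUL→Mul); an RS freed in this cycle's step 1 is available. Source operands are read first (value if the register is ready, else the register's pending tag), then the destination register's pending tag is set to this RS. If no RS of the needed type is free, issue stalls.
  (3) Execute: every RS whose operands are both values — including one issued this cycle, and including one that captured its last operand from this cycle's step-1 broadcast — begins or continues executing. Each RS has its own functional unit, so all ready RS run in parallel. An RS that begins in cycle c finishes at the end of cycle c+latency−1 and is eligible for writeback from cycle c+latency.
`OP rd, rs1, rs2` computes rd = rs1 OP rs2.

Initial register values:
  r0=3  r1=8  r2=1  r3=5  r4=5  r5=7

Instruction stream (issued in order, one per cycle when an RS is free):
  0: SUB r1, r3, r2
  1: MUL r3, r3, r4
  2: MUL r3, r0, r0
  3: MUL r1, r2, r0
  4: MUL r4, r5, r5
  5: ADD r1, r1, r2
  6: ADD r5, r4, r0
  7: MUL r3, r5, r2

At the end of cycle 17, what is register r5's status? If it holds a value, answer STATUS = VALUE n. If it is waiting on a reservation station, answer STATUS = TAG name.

  c1: issue SUB r1<-Add1  regs: r0:3,r1:Add1,r2:1,r3:5,r4:5,r5:7
  c2: issue MUL r3<-Mul1  regs: r0:3,r1:Add1,r2:1,r3:Mul1,r4:5,r5:7
  c3: issue MUL r3<-Mul2  regs: r0:3,r1:Add1,r2:1,r3:Mul2,r4:5,r5:7
  c4: CDB Add1=4; stall  regs: r0:3,r1:4,r2:1,r3:Mul2,r4:5,r5:7
  c5: stall  regs: r0:3,r1:4,r2:1,r3:Mul2,r4:5,r5:7
  c6: CDB Mul1=25; issue MUL r1<-Mul1  regs: r0:3,r1:Mul1,r2:1,r3:Mul2,r4:5,r5:7
  c7: CDB Mul2=9; issue MUL r4<-Mul2  regs: r0:3,r1:Mul1,r2:1,r3:9,r4:Mul2,r5:7
  c8: issue ADD r1<-Add1  regs: r0:3,r1:Add1,r2:1,r3:9,r4:Mul2,r5:7
  c9: issue ADD r5<-Add2  regs: r0:3,r1:Add1,r2:1,r3:9,r4:Mul2,r5:Add2
  c10: CDB Mul1=3; issue MUL r3<-Mul1  regs: r0:3,r1:Add1,r2:1,r3:Mul1,r4:Mul2,r5:Add2
  c11: CDB Mul2=49  regs: r0:3,r1:Add1,r2:1,r3:Mul1,r4:49,r5:Add2
  c12: -  regs: r0:3,r1:Add1,r2:1,r3:Mul1,r4:49,r5:Add2
  c13: CDB Add1=4  regs: r0:3,r1:4,r2:1,r3:Mul1,r4:49,r5:Add2
  c14: CDB Add2=52  regs: r0:3,r1:4,r2:1,r3:Mul1,r4:49,r5:52
  c15: -  regs: r0:3,r1:4,r2:1,r3:Mul1,r4:49,r5:52
  c16: -  regs: r0:3,r1:4,r2:1,r3:Mul1,r4:49,r5:52
  c17: -  regs: r0:3,r1:4,r2:1,r3:Mul1,r4:49,r5:52

STATUS = VALUE 52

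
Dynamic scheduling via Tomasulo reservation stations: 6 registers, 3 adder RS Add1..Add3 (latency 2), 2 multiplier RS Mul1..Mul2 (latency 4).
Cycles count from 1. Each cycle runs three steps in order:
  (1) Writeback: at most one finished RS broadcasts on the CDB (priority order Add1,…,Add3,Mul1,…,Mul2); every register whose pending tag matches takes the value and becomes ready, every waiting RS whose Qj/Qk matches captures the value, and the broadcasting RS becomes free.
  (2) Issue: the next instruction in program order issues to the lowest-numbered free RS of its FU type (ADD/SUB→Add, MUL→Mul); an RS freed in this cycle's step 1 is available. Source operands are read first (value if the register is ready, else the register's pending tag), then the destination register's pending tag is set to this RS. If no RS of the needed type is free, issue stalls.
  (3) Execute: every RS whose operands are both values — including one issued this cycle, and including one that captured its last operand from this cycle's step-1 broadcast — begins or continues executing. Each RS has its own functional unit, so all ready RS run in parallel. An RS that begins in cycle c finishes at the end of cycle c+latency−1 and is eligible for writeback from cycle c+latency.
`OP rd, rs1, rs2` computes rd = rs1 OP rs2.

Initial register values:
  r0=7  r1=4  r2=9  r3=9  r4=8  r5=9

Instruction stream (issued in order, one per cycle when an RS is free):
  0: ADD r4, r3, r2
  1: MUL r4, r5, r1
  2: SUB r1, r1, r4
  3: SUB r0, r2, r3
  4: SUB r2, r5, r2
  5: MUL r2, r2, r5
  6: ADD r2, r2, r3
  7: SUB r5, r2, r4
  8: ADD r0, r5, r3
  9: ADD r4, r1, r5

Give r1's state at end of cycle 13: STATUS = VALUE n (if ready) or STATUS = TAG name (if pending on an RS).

cycle 1: issue ADD r4<-Add1 // r0:7,r1:4,r2:9,r3:9,r4:Add1,r5:9
cycle 2: issue MUL r4<-Mul1 // r0:7,r1:4,r2:9,r3:9,r4:Mul1,r5:9
cycle 3: CDB Add1=18; issue SUB r1<-Add1 // r0:7,r1:Add1,r2:9,r3:9,r4:Mul1,r5:9
cycle 4: issue SUB r0<-Add2 // r0:Add2,r1:Add1,r2:9,r3:9,r4:Mul1,r5:9
cycle 5: issue SUB r2<-Add3 // r0:Add2,r1:Add1,r2:Add3,r3:9,r4:Mul1,r5:9
cycle 6: CDB Add2=0; issue MUL r2<-Mul2 // r0:0,r1:Add1,r2:Mul2,r3:9,r4:Mul1,r5:9
cycle 7: CDB Add3=0; issue ADD r2<-Add2 // r0:0,r1:Add1,r2:Add2,r3:9,r4:Mul1,r5:9
cycle 8: CDB Mul1=36; issue SUB r5<-Add3 // r0:0,r1:Add1,r2:Add2,r3:9,r4:36,r5:Add3
cycle 9: stall // r0:0,r1:Add1,r2:Add2,r3:9,r4:36,r5:Add3
cycle 10: CDB Add1=-32; issue ADD r0<-Add1 // r0:Add1,r1:-32,r2:Add2,r3:9,r4:36,r5:Add3
cycle 11: CDB Mul2=0; stall // r0:Add1,r1:-32,r2:Add2,r3:9,r4:36,r5:Add3
cycle 12: stall // r0:Add1,r1:-32,r2:Add2,r3:9,r4:36,r5:Add3
cycle 13: CDB Add2=9; issue ADD r4<-Add2 // r0:Add1,r1:-32,r2:9,r3:9,r4:Add2,r5:Add3

STATUS = VALUE -32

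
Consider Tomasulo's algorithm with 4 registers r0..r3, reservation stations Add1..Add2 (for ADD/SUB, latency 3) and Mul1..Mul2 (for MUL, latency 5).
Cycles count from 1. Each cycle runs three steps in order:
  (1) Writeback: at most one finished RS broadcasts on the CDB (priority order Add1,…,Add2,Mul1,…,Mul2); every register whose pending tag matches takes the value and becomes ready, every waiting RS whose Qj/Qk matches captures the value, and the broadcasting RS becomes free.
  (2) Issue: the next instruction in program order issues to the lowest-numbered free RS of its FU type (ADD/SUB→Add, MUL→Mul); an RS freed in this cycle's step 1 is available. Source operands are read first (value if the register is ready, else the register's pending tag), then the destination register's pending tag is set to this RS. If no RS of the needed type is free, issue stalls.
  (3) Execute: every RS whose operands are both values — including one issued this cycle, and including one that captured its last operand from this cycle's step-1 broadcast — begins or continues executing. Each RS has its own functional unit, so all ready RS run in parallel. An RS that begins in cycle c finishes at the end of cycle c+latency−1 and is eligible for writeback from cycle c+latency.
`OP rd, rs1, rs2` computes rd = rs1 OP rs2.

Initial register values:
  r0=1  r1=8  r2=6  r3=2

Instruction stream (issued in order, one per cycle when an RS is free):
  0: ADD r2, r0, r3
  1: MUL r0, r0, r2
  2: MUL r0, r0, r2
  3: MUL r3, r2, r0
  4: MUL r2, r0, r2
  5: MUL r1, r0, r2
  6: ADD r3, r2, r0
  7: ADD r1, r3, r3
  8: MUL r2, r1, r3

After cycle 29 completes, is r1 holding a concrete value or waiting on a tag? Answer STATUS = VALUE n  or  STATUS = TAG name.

  c1: issue ADD r2<-Add1  regs: r0:1,r1:8,r2:Add1,r3:2
  c2: issue MUL r0<-Mul1  regs: r0:Mul1,r1:8,r2:Add1,r3:2
  c3: issue MUL r0<-Mul2  regs: r0:Mul2,r1:8,r2:Add1,r3:2
  c4: CDB Add1=3; stall  regs: r0:Mul2,r1:8,r2:3,r3:2
  c5: stall  regs: r0:Mul2,r1:8,r2:3,r3:2
  c6: stall  regs: r0:Mul2,r1:8,r2:3,r3:2
  c7: stall  regs: r0:Mul2,r1:8,r2:3,r3:2
  c8: stall  regs: r0:Mul2,r1:8,r2:3,r3:2
  c9: CDB Mul1=3; issue MUL r3<-Mul1  regs: r0:Mul2,r1:8,r2:3,r3:Mul1
  c10: stall  regs: r0:Mul2,r1:8,r2:3,r3:Mul1
  c11: stall  regs: r0:Mul2,r1:8,r2:3,r3:Mul1
  c12: stall  regs: r0:Mul2,r1:8,r2:3,r3:Mul1
  c13: stall  regs: r0:Mul2,r1:8,r2:3,r3:Mul1
  c14: CDB Mul2=9; issue MUL r2<-Mul2  regs: r0:9,r1:8,r2:Mul2,r3:Mul1
  c15: stall  regs: r0:9,r1:8,r2:Mul2,r3:Mul1
  c16: stall  regs: r0:9,r1:8,r2:Mul2,r3:Mul1
  c17: stall  regs: r0:9,r1:8,r2:Mul2,r3:Mul1
  c18: stall  regs: r0:9,r1:8,r2:Mul2,r3:Mul1
  c19: CDB Mul1=27; issue MUL r1<-Mul1  regs: r0:9,r1:Mul1,r2:Mul2,r3:27
  c20: CDB Mul2=27; issue ADD r3<-Add1  regs: r0:9,r1:Mul1,r2:27,r3:Add1
  c21: issue ADD r1<-Add2  regs: r0:9,r1:Add2,r2:27,r3:Add1
  c22: issue MUL r2<-Mul2  regs: r0:9,r1:Add2,r2:Mul2,r3:Add1
  c23: CDB Add1=36  regs: r0:9,r1:Add2,r2:Mul2,r3:36
  c24: -  regs: r0:9,r1:Add2,r2:Mul2,r3:36
  c25: CDB Mul1=243  regs: r0:9,r1:Add2,r2:Mul2,r3:36
  c26: CDB Add2=72  regs: r0:9,r1:72,r2:Mul2,r3:36
  c27: -  regs: r0:9,r1:72,r2:Mul2,r3:36
  c28: -  regs: r0:9,r1:72,r2:Mul2,r3:36
  c29: -  regs: r0:9,r1:72,r2:Mul2,r3:36

STATUS = VALUE 72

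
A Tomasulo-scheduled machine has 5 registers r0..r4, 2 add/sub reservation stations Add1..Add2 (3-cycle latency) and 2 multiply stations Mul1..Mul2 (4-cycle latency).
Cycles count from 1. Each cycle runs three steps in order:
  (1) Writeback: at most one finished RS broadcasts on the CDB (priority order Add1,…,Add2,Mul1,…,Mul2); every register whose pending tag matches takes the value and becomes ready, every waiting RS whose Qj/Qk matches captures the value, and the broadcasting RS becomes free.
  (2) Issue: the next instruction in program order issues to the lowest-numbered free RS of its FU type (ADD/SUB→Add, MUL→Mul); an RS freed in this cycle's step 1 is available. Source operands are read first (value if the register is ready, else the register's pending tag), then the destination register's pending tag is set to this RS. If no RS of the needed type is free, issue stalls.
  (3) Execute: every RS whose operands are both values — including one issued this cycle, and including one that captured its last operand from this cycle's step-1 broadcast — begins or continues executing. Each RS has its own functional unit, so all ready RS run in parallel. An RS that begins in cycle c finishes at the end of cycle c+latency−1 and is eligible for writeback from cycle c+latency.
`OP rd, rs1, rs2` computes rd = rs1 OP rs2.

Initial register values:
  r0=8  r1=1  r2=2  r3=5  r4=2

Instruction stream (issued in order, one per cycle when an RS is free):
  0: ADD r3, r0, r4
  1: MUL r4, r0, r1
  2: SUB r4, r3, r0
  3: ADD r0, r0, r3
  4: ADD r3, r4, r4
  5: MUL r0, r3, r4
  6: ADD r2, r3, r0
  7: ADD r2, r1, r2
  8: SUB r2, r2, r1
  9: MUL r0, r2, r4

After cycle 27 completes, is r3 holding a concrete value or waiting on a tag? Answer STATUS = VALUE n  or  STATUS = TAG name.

STATUS = VALUE 4

c1: issue ADD r3<-Add1 | r0:8,r1:1,r2:2,r3:Add1,r4:2
c2: issue MUL r4<-Mul1 | r0:8,r1:1,r2:2,r3:Add1,r4:Mul1
c3: issue SUB r4<-Add2 | r0:8,r1:1,r2:2,r3:Add1,r4:Add2
c4: CDB Add1=10; issue ADD r0<-Add1 | r0:Add1,r1:1,r2:2,r3:10,r4:Add2
c5: stall | r0:Add1,r1:1,r2:2,r3:10,r4:Add2
c6: CDB Mul1=8; stall | r0:Add1,r1:1,r2:2,r3:10,r4:Add2
c7: CDB Add1=18; issue ADD r3<-Add1 | r0:18,r1:1,r2:2,r3:Add1,r4:Add2
c8: CDB Add2=2; issue MUL r0<-Mul1 | r0:Mul1,r1:1,r2:2,r3:Add1,r4:2
c9: issue ADD r2<-Add2 | r0:Mul1,r1:1,r2:Add2,r3:Add1,r4:2
c10: stall | r0:Mul1,r1:1,r2:Add2,r3:Add1,r4:2
c11: CDB Add1=4; issue ADD r2<-Add1 | r0:Mul1,r1:1,r2:Add1,r3:4,r4:2
c12: stall | r0:Mul1,r1:1,r2:Add1,r3:4,r4:2
c13: stall | r0:Mul1,r1:1,r2:Add1,r3:4,r4:2
c14: stall | r0:Mul1,r1:1,r2:Add1,r3:4,r4:2
c15: CDB Mul1=8; stall | r0:8,r1:1,r2:Add1,r3:4,r4:2
c16: stall | r0:8,r1:1,r2:Add1,r3:4,r4:2
c17: stall | r0:8,r1:1,r2:Add1,r3:4,r4:2
c18: CDB Add2=12; issue SUB r2<-Add2 | r0:8,r1:1,r2:Add2,r3:4,r4:2
c19: issue MUL r0<-Mul1 | r0:Mul1,r1:1,r2:Add2,r3:4,r4:2
c20: - | r0:Mul1,r1:1,r2:Add2,r3:4,r4:2
c21: CDB Add1=13 | r0:Mul1,r1:1,r2:Add2,r3:4,r4:2
c22: - | r0:Mul1,r1:1,r2:Add2,r3:4,r4:2
c23: - | r0:Mul1,r1:1,r2:Add2,r3:4,r4:2
c24: CDB Add2=12 | r0:Mul1,r1:1,r2:12,r3:4,r4:2
c25: - | r0:Mul1,r1:1,r2:12,r3:4,r4:2
c26: - | r0:Mul1,r1:1,r2:12,r3:4,r4:2
c27: - | r0:Mul1,r1:1,r2:12,r3:4,r4:2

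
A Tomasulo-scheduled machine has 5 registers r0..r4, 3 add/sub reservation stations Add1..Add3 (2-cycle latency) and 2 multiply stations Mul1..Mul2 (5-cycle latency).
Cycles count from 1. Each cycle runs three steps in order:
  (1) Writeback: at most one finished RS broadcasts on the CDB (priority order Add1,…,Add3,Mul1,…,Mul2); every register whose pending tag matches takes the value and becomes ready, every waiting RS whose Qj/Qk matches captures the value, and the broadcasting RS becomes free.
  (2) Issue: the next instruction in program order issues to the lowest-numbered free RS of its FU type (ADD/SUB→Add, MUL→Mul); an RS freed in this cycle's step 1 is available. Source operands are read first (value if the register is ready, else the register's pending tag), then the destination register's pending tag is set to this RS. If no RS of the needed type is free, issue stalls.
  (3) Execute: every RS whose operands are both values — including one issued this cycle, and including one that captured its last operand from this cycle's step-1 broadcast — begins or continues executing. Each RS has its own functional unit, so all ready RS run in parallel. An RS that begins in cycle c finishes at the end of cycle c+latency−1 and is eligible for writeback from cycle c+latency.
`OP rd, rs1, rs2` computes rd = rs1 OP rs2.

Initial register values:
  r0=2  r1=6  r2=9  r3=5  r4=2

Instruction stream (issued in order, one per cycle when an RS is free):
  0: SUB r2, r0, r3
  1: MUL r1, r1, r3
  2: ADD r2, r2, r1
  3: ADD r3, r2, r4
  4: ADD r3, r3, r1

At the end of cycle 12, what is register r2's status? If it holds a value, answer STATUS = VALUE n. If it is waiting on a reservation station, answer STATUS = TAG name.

STATUS = VALUE 27

  c1: issue SUB r2<-Add1  regs: r0:2,r1:6,r2:Add1,r3:5,r4:2
  c2: issue MUL r1<-Mul1  regs: r0:2,r1:Mul1,r2:Add1,r3:5,r4:2
  c3: CDB Add1=-3; issue ADD r2<-Add1  regs: r0:2,r1:Mul1,r2:Add1,r3:5,r4:2
  c4: issue ADD r3<-Add2  regs: r0:2,r1:Mul1,r2:Add1,r3:Add2,r4:2
  c5: issue ADD r3<-Add3  regs: r0:2,r1:Mul1,r2:Add1,r3:Add3,r4:2
  c6: -  regs: r0:2,r1:Mul1,r2:Add1,r3:Add3,r4:2
  c7: CDB Mul1=30  regs: r0:2,r1:30,r2:Add1,r3:Add3,r4:2
  c8: -  regs: r0:2,r1:30,r2:Add1,r3:Add3,r4:2
  c9: CDB Add1=27  regs: r0:2,r1:30,r2:27,r3:Add3,r4:2
  c10: -  regs: r0:2,r1:30,r2:27,r3:Add3,r4:2
  c11: CDB Add2=29  regs: r0:2,r1:30,r2:27,r3:Add3,r4:2
  c12: -  regs: r0:2,r1:30,r2:27,r3:Add3,r4:2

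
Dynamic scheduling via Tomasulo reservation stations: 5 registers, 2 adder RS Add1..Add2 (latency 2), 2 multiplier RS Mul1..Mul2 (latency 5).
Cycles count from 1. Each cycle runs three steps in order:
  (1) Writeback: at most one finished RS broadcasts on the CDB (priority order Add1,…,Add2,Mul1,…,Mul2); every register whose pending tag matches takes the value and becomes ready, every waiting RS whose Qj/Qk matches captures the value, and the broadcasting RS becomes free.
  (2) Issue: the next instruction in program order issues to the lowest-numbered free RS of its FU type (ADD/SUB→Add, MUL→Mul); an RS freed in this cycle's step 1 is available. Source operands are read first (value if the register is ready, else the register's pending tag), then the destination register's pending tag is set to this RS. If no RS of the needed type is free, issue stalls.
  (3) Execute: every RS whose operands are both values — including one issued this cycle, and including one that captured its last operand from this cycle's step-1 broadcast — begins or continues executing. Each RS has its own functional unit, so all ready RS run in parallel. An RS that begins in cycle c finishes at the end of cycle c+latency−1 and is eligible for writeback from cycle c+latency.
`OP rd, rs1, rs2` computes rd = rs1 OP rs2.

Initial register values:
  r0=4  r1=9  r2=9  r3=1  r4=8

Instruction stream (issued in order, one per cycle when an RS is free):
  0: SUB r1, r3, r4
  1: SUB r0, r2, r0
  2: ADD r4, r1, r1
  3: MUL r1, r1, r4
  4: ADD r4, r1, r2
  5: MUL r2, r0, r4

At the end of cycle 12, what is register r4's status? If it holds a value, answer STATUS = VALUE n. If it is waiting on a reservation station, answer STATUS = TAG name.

STATUS = VALUE 107

cycle 1: issue SUB r1<-Add1 // r0:4,r1:Add1,r2:9,r3:1,r4:8
cycle 2: issue SUB r0<-Add2 // r0:Add2,r1:Add1,r2:9,r3:1,r4:8
cycle 3: CDB Add1=-7; issue ADD r4<-Add1 // r0:Add2,r1:-7,r2:9,r3:1,r4:Add1
cycle 4: CDB Add2=5; issue MUL r1<-Mul1 // r0:5,r1:Mul1,r2:9,r3:1,r4:Add1
cycle 5: CDB Add1=-14; issue ADD r4<-Add1 // r0:5,r1:Mul1,r2:9,r3:1,r4:Add1
cycle 6: issue MUL r2<-Mul2 // r0:5,r1:Mul1,r2:Mul2,r3:1,r4:Add1
cycle 7: - // r0:5,r1:Mul1,r2:Mul2,r3:1,r4:Add1
cycle 8: - // r0:5,r1:Mul1,r2:Mul2,r3:1,r4:Add1
cycle 9: - // r0:5,r1:Mul1,r2:Mul2,r3:1,r4:Add1
cycle 10: CDB Mul1=98 // r0:5,r1:98,r2:Mul2,r3:1,r4:Add1
cycle 11: - // r0:5,r1:98,r2:Mul2,r3:1,r4:Add1
cycle 12: CDB Add1=107 // r0:5,r1:98,r2:Mul2,r3:1,r4:107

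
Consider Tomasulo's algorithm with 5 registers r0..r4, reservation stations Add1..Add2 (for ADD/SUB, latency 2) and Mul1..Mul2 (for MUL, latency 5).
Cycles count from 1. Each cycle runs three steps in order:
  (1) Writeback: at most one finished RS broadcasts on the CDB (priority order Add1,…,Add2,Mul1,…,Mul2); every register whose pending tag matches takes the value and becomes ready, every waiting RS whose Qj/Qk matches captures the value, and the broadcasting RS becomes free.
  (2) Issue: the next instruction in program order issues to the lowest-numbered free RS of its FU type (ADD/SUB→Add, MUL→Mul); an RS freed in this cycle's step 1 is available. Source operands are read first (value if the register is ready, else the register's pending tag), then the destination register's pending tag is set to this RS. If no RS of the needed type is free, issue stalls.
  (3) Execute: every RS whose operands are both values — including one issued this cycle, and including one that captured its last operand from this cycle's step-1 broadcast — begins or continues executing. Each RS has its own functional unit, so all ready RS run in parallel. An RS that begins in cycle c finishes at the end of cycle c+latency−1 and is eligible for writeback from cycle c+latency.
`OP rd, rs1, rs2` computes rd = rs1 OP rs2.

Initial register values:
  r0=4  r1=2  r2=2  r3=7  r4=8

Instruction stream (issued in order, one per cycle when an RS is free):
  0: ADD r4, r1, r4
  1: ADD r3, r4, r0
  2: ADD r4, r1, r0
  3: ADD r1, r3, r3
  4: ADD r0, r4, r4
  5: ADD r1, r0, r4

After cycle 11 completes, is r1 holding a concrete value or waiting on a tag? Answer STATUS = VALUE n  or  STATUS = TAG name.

STATUS = VALUE 18

  c1: issue ADD r4<-Add1  regs: r0:4,r1:2,r2:2,r3:7,r4:Add1
  c2: issue ADD r3<-Add2  regs: r0:4,r1:2,r2:2,r3:Add2,r4:Add1
  c3: CDB Add1=10; issue ADD r4<-Add1  regs: r0:4,r1:2,r2:2,r3:Add2,r4:Add1
  c4: stall  regs: r0:4,r1:2,r2:2,r3:Add2,r4:Add1
  c5: CDB Add1=6; issue ADD r1<-Add1  regs: r0:4,r1:Add1,r2:2,r3:Add2,r4:6
  c6: CDB Add2=14; issue ADD r0<-Add2  regs: r0:Add2,r1:Add1,r2:2,r3:14,r4:6
  c7: stall  regs: r0:Add2,r1:Add1,r2:2,r3:14,r4:6
  c8: CDB Add1=28; issue ADD r1<-Add1  regs: r0:Add2,r1:Add1,r2:2,r3:14,r4:6
  c9: CDB Add2=12  regs: r0:12,r1:Add1,r2:2,r3:14,r4:6
  c10: -  regs: r0:12,r1:Add1,r2:2,r3:14,r4:6
  c11: CDB Add1=18  regs: r0:12,r1:18,r2:2,r3:14,r4:6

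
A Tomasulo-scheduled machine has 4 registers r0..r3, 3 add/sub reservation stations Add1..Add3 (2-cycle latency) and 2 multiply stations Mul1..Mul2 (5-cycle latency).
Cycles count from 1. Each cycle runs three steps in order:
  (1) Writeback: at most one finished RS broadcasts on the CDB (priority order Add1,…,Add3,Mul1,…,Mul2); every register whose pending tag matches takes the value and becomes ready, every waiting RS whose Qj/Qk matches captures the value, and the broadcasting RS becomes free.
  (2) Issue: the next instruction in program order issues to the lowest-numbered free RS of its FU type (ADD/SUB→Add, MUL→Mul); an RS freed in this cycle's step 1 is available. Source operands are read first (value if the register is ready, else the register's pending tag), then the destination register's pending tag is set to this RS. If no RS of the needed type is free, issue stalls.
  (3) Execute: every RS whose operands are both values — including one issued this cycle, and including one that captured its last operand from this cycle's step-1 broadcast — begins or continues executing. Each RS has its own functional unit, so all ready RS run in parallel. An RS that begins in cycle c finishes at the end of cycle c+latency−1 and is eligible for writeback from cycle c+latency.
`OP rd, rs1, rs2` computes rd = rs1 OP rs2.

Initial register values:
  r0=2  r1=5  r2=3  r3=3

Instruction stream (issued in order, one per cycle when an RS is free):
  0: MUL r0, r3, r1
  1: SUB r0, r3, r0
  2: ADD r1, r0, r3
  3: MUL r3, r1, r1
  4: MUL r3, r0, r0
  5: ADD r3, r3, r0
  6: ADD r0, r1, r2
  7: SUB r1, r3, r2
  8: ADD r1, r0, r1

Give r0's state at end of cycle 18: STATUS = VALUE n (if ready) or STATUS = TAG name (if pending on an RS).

STATUS = VALUE -6

  c1: issue MUL r0<-Mul1  regs: r0:Mul1,r1:5,r2:3,r3:3
  c2: issue SUB r0<-Add1  regs: r0:Add1,r1:5,r2:3,r3:3
  c3: issue ADD r1<-Add2  regs: r0:Add1,r1:Add2,r2:3,r3:3
  c4: issue MUL r3<-Mul2  regs: r0:Add1,r1:Add2,r2:3,r3:Mul2
  c5: stall  regs: r0:Add1,r1:Add2,r2:3,r3:Mul2
  c6: CDB Mul1=15; issue MUL r3<-Mul1  regs: r0:Add1,r1:Add2,r2:3,r3:Mul1
  c7: issue ADD r3<-Add3  regs: r0:Add1,r1:Add2,r2:3,r3:Add3
  c8: CDB Add1=-12; issue ADD r0<-Add1  regs: r0:Add1,r1:Add2,r2:3,r3:Add3
  c9: stall  regs: r0:Add1,r1:Add2,r2:3,r3:Add3
  c10: CDB Add2=-9; issue SUB r1<-Add2  regs: r0:Add1,r1:Add2,r2:3,r3:Add3
  c11: stall  regs: r0:Add1,r1:Add2,r2:3,r3:Add3
  c12: CDB Add1=-6; issue ADD r1<-Add1  regs: r0:-6,r1:Add1,r2:3,r3:Add3
  c13: CDB Mul1=144  regs: r0:-6,r1:Add1,r2:3,r3:Add3
  c14: -  regs: r0:-6,r1:Add1,r2:3,r3:Add3
  c15: CDB Add3=132  regs: r0:-6,r1:Add1,r2:3,r3:132
  c16: CDB Mul2=81  regs: r0:-6,r1:Add1,r2:3,r3:132
  c17: CDB Add2=129  regs: r0:-6,r1:Add1,r2:3,r3:132
  c18: -  regs: r0:-6,r1:Add1,r2:3,r3:132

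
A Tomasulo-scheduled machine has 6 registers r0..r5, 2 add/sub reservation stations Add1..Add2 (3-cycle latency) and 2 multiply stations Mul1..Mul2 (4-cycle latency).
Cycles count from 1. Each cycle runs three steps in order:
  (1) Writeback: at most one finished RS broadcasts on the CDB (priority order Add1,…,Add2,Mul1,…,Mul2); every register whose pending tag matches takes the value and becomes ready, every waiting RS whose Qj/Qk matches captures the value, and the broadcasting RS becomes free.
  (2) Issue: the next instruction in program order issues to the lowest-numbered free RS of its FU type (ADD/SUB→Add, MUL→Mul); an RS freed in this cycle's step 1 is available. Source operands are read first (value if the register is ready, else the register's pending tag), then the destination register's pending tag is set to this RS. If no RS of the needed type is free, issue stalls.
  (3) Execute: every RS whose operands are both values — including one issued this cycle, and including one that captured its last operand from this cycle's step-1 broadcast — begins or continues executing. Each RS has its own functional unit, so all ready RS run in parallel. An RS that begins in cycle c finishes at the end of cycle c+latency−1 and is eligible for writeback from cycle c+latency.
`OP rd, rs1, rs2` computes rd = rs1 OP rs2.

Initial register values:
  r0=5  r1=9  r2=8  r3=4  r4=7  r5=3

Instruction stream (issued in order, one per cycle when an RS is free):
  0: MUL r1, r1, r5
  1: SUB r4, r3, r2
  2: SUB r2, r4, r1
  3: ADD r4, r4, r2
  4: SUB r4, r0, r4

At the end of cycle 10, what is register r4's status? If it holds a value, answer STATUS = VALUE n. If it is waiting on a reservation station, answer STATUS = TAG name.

STATUS = TAG Add2

  c1: issue MUL r1<-Mul1  regs: r0:5,r1:Mul1,r2:8,r3:4,r4:7,r5:3
  c2: issue SUB r4<-Add1  regs: r0:5,r1:Mul1,r2:8,r3:4,r4:Add1,r5:3
  c3: issue SUB r2<-Add2  regs: r0:5,r1:Mul1,r2:Add2,r3:4,r4:Add1,r5:3
  c4: stall  regs: r0:5,r1:Mul1,r2:Add2,r3:4,r4:Add1,r5:3
  c5: CDB Add1=-4; issue ADD r4<-Add1  regs: r0:5,r1:Mul1,r2:Add2,r3:4,r4:Add1,r5:3
  c6: CDB Mul1=27; stall  regs: r0:5,r1:27,r2:Add2,r3:4,r4:Add1,r5:3
  c7: stall  regs: r0:5,r1:27,r2:Add2,r3:4,r4:Add1,r5:3
  c8: stall  regs: r0:5,r1:27,r2:Add2,r3:4,r4:Add1,r5:3
  c9: CDB Add2=-31; issue SUB r4<-Add2  regs: r0:5,r1:27,r2:-31,r3:4,r4:Add2,r5:3
  c10: -  regs: r0:5,r1:27,r2:-31,r3:4,r4:Add2,r5:3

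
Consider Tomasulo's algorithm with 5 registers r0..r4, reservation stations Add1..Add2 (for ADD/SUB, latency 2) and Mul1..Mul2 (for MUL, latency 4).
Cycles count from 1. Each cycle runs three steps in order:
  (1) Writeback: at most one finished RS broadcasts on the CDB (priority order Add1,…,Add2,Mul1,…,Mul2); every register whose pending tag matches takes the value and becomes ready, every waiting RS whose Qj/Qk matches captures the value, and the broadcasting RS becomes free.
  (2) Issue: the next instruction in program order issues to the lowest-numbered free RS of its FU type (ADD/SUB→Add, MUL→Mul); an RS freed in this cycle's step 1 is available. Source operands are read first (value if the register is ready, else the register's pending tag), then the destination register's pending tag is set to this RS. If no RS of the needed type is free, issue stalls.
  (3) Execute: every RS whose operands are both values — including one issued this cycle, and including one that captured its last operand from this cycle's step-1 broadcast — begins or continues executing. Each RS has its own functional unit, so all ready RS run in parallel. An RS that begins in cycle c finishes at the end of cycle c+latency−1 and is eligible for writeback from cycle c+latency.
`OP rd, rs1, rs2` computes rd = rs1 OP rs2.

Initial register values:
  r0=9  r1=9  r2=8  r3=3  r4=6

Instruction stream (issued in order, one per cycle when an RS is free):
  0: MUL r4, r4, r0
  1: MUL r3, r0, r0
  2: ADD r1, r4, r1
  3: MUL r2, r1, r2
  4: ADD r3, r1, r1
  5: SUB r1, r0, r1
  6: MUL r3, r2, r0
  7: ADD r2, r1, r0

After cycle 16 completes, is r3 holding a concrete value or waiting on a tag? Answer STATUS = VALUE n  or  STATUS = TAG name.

cycle 1: issue MUL r4<-Mul1 // r0:9,r1:9,r2:8,r3:3,r4:Mul1
cycle 2: issue MUL r3<-Mul2 // r0:9,r1:9,r2:8,r3:Mul2,r4:Mul1
cycle 3: issue ADD r1<-Add1 // r0:9,r1:Add1,r2:8,r3:Mul2,r4:Mul1
cycle 4: stall // r0:9,r1:Add1,r2:8,r3:Mul2,r4:Mul1
cycle 5: CDB Mul1=54; issue MUL r2<-Mul1 // r0:9,r1:Add1,r2:Mul1,r3:Mul2,r4:54
cycle 6: CDB Mul2=81; issue ADD r3<-Add2 // r0:9,r1:Add1,r2:Mul1,r3:Add2,r4:54
cycle 7: CDB Add1=63; issue SUB r1<-Add1 // r0:9,r1:Add1,r2:Mul1,r3:Add2,r4:54
cycle 8: issue MUL r3<-Mul2 // r0:9,r1:Add1,r2:Mul1,r3:Mul2,r4:54
cycle 9: CDB Add1=-54; issue ADD r2<-Add1 // r0:9,r1:-54,r2:Add1,r3:Mul2,r4:54
cycle 10: CDB Add2=126 // r0:9,r1:-54,r2:Add1,r3:Mul2,r4:54
cycle 11: CDB Add1=-45 // r0:9,r1:-54,r2:-45,r3:Mul2,r4:54
cycle 12: CDB Mul1=504 // r0:9,r1:-54,r2:-45,r3:Mul2,r4:54
cycle 13: - // r0:9,r1:-54,r2:-45,r3:Mul2,r4:54
cycle 14: - // r0:9,r1:-54,r2:-45,r3:Mul2,r4:54
cycle 15: - // r0:9,r1:-54,r2:-45,r3:Mul2,r4:54
cycle 16: CDB Mul2=4536 // r0:9,r1:-54,r2:-45,r3:4536,r4:54

STATUS = VALUE 4536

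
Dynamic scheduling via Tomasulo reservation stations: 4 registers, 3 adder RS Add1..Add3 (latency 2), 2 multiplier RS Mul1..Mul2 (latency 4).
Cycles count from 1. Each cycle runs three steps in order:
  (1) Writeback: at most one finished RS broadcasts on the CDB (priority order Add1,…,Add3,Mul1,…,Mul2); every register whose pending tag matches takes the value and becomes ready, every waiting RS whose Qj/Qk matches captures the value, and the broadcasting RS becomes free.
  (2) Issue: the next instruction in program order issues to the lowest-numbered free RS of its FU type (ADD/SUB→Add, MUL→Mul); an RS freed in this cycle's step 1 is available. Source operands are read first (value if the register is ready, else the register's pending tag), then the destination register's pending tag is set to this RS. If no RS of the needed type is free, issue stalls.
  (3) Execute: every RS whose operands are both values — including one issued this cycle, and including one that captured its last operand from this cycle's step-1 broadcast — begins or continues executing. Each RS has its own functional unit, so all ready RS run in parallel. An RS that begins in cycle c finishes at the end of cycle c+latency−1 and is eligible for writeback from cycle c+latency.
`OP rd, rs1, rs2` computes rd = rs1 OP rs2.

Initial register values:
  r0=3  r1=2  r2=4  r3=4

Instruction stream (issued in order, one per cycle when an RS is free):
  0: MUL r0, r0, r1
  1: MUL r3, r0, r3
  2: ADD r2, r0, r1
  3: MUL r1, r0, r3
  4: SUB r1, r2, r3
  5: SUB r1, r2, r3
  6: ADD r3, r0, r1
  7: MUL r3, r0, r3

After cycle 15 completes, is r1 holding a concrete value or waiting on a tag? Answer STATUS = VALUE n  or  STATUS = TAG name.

cycle 1: issue MUL r0<-Mul1 // r0:Mul1,r1:2,r2:4,r3:4
cycle 2: issue MUL r3<-Mul2 // r0:Mul1,r1:2,r2:4,r3:Mul2
cycle 3: issue ADD r2<-Add1 // r0:Mul1,r1:2,r2:Add1,r3:Mul2
cycle 4: stall // r0:Mul1,r1:2,r2:Add1,r3:Mul2
cycle 5: CDB Mul1=6; issue MUL r1<-Mul1 // r0:6,r1:Mul1,r2:Add1,r3:Mul2
cycle 6: issue SUB r1<-Add2 // r0:6,r1:Add2,r2:Add1,r3:Mul2
cycle 7: CDB Add1=8; issue SUB r1<-Add1 // r0:6,r1:Add1,r2:8,r3:Mul2
cycle 8: issue ADD r3<-Add3 // r0:6,r1:Add1,r2:8,r3:Add3
cycle 9: CDB Mul2=24; issue MUL r3<-Mul2 // r0:6,r1:Add1,r2:8,r3:Mul2
cycle 10: - // r0:6,r1:Add1,r2:8,r3:Mul2
cycle 11: CDB Add1=-16 // r0:6,r1:-16,r2:8,r3:Mul2
cycle 12: CDB Add2=-16 // r0:6,r1:-16,r2:8,r3:Mul2
cycle 13: CDB Add3=-10 // r0:6,r1:-16,r2:8,r3:Mul2
cycle 14: CDB Mul1=144 // r0:6,r1:-16,r2:8,r3:Mul2
cycle 15: - // r0:6,r1:-16,r2:8,r3:Mul2

STATUS = VALUE -16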